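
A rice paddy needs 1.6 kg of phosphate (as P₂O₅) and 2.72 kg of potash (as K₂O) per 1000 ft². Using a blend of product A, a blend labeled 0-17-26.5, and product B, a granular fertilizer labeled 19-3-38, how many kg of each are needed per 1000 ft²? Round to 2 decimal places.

9.29 kg product A, 0.68 kg product B

Let a = kg of product A, b = kg of product B (per 1000 ft²).
P₂O₅: 0.17·a + 0.03·b = 1.6
K₂O: 0.265·a + 0.38·b = 2.72
Solving simultaneously: a = 9.29214, b = 0.677846.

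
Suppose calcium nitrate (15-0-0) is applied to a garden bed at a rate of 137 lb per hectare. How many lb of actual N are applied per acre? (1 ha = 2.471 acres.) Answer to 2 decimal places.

8.32 lb N per acre

nitrogen per hectare = 137 × 15% = 20.55 lb.
Convert to per acre: 20.55 × 0.404694 = 8.31647 lb.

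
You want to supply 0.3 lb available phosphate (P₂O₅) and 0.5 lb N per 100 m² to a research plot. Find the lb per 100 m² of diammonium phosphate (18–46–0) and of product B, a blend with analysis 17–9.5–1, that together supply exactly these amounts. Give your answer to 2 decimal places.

0.06 lb diammonium phosphate, 2.88 lb product B

Per-100 m² balance (a = diammonium phosphate, b = product B):
P₂O₅: 0.46·a + 0.095·b = 0.3
N: 0.18·a + 0.17·b = 0.5
From row1: a = (0.3 − 0.095·b) / 0.46.
Into row2: 0.18·(0.3 − 0.095·b)/0.46 + 0.17·b = 0.5 → b = 2.88052, a = 0.0572831.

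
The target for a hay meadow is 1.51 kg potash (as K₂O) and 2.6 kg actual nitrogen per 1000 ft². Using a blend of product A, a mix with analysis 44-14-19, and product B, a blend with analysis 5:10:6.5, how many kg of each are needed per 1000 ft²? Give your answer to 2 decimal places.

4.90 kg product A, 8.92 kg product B

Per-1000 ft² balance (a = product A, b = product B):
K₂O: 0.19·a + 0.065·b = 1.51
N: 0.44·a + 0.05·b = 2.6
Eliminate a: (row1) − 0.19/0.44·(row2) → 0.0434091·b = 0.387273, so b = 8.92147.
Back-substitute: a = (1.51 − 0.065·8.92147) / 0.19 = 4.89529.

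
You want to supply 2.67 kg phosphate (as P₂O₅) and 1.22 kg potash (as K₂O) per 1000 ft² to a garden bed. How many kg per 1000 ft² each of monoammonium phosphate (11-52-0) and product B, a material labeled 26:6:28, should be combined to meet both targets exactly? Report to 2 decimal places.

With a, b = kg per 1000 ft² of monoammonium phosphate and product B:
P₂O₅: 0.52·a + 0.06·b = 2.67
K₂O: 0·a + 0.28·b = 1.22
Solving simultaneously: a = 4.63187, b = 4.35714.

4.63 kg monoammonium phosphate, 4.36 kg product B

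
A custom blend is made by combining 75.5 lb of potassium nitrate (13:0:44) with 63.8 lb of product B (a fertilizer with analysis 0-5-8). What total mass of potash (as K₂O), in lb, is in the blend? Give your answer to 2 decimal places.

38.32 lb K₂O

K₂O mass = 44%×75.5 + 8%×63.8 = 38.324 lb.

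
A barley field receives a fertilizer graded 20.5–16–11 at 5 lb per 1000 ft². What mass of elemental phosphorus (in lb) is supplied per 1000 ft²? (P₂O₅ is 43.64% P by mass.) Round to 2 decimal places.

P₂O₅ per 1000 ft² = 5 × 16% = 0.8 lb.
Elemental P = 0.8 × 0.4364 = 0.34912 lb per 1000 ft².

0.35 lb P per thousand sq ft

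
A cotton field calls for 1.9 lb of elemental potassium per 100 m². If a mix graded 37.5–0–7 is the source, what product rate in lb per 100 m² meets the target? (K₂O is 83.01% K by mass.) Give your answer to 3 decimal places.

As K₂O: 1.9 / 0.8301 = 2.28888 lb per 100 m².
Product per 100 m² = 2.28888 / 7% = 32.6983 lb.

32.698 lb of product per hundred sq m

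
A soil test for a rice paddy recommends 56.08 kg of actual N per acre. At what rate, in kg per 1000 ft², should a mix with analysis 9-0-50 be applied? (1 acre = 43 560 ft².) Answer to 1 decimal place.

14.3 kg of product per thousand sq ft

Product per acre = 56.08 / 9% = 623.111 kg.
Convert to per 1000 ft²: 623.111 × 0.0229568 = 14.3047 kg.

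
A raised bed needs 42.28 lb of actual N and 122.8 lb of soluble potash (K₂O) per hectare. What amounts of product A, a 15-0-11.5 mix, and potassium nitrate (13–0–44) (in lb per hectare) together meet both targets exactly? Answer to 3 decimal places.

51.698 lb product A, 265.579 lb potassium nitrate

Per-hectare balance (a = product A, b = potassium nitrate):
N: 0.15·a + 0.13·b = 42.28
K₂O: 0.115·a + 0.44·b = 122.8
Eliminate a: (row1) − 0.15/0.115·(row2) → -0.443913·b = -117.894, so b = 265.5788.
Back-substitute: a = (42.28 − 0.13·265.5788) / 0.15 = 51.6983.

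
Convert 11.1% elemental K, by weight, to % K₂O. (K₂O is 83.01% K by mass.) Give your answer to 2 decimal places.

13.37% K₂O

%K₂O = 11.1 / 0.8301 = 13.3719%.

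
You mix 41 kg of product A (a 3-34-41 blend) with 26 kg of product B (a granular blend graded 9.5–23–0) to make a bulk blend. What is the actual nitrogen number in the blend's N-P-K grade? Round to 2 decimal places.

5.52% N

Total mass = 41 + 26 = 67 kg.
N mass = 3%×41 + 9.5%×26 = 3.7 kg.
% N = 3.7 / 67 = 5.52239%.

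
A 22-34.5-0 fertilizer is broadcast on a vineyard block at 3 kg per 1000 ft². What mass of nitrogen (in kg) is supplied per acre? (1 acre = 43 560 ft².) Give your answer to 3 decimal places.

28.750 kg N per acre

nitrogen per 1000 ft² = 3 × 22% = 0.66 kg.
Convert to per acre: 0.66 × 43.56 = 28.7496 kg.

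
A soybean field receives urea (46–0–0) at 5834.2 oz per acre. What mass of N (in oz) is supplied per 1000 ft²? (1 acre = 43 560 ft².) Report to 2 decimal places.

61.61 oz N per thousand sq ft

nitrogen per acre = 5834.2 × 46% = 2683.73 oz.
Convert to per 1000 ft²: 2683.73 × 0.0229568 = 61.61001 oz.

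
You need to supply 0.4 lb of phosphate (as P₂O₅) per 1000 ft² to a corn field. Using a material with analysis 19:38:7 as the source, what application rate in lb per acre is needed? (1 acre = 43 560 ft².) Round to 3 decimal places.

Product per 1000 ft² = 0.4 / 38% = 1.05263 lb.
Convert to per acre: 1.05263 × 43.56 = 45.8526 lb.

45.853 lb of product per acre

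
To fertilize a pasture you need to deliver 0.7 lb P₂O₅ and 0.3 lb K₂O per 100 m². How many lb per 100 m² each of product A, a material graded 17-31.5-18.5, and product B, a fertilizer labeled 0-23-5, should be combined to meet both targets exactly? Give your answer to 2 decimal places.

Per-100 m² balance (a = product A, b = product B):
P₂O₅: 0.315·a + 0.23·b = 0.7
K₂O: 0.185·a + 0.05·b = 0.3
Solving simultaneously: a = 1.26866, b = 1.30597.

1.27 lb product A, 1.31 lb product B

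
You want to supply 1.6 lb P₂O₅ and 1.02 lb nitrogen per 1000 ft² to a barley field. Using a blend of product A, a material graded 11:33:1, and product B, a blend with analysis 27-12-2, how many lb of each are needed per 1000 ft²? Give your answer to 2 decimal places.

4.08 lb product A, 2.12 lb product B

Let a = lb of product A, b = lb of product B (per 1000 ft²).
P₂O₅: 0.33·a + 0.12·b = 1.6
N: 0.11·a + 0.27·b = 1.02
Eliminate b: (row1) − 0.12/0.27·(row2) → 0.281111·a = 1.14667, so a = 4.07905.
Then b = (1.02 − 0.11·4.07905) / 0.27 = 2.11594.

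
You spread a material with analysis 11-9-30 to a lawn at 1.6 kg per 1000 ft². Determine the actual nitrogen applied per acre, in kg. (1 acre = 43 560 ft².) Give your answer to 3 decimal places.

nitrogen per 1000 ft² = 1.6 × 11% = 0.176 kg.
Convert to per acre: 0.176 × 43.56 = 7.66656 kg.

7.667 kg N per acre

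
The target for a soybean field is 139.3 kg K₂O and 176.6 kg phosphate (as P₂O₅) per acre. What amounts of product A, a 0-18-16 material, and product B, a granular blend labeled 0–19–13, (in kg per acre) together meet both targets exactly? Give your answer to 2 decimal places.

Let a = kg of product A, b = kg of product B (per acre).
K₂O: 0.16·a + 0.13·b = 139.3
P₂O₅: 0.18·a + 0.19·b = 176.6
Eliminate a: (row1) − 0.16/0.18·(row2) → -0.0388889·b = -17.6778, so b = 454.571.
Back-substitute: a = (139.3 − 0.13·454.571) / 0.16 = 501.286.

501.29 kg product A, 454.57 kg product B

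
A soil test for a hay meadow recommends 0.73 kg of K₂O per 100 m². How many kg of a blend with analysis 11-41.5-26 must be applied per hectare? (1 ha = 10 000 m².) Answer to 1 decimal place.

280.8 kg of product per hectare

Product per 100 m² = 0.73 / 26% = 2.80769 kg.
Convert to per hectare: 2.80769 × 100 = 280.769 kg.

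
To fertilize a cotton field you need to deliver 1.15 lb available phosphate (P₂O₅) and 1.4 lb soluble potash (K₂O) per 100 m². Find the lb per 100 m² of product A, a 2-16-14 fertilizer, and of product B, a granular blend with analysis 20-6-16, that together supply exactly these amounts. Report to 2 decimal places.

Let a = lb of product A, b = lb of product B (per 100 m²).
P₂O₅: 0.16·a + 0.06·b = 1.15
K₂O: 0.14·a + 0.16·b = 1.4
Solving simultaneously: a = 5.81395, b = 3.66279.

5.81 lb product A, 3.66 lb product B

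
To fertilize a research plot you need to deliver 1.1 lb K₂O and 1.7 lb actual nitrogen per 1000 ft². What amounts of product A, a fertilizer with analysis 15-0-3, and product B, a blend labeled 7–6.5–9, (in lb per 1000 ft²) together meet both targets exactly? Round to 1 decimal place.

With a, b = lb per 1000 ft² of product A and product B:
K₂O: 0.03·a + 0.09·b = 1.1
N: 0.15·a + 0.07·b = 1.7
From row1: a = (1.1 − 0.09·b) / 0.03.
Into row2: 0.15·(1.1 − 0.09·b)/0.03 + 0.07·b = 1.7 → b = 10, a = 6.66667.

6.7 lb product A, 10.0 lb product B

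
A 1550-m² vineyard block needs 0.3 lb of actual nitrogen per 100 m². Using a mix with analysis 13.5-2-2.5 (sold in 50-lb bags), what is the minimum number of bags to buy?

Product per 100 m² = 0.3 / 13.5% = 2.22222 lb.
Total product = 2.22222 × 1550 / 100 = 34.4444 lb.
Bags = ⌈34.4444 / 50⌉ = 1.

1 bags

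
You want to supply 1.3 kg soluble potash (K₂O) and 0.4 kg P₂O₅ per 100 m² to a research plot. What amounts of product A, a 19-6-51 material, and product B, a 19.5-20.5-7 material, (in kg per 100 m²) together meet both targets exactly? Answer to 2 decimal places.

2.38 kg product A, 1.26 kg product B

Per-100 m² balance (a = product A, b = product B):
K₂O: 0.51·a + 0.07·b = 1.3
P₂O₅: 0.06·a + 0.205·b = 0.4
From row1: a = (1.3 − 0.07·b) / 0.51.
Into row2: 0.06·(1.3 − 0.07·b)/0.51 + 0.205·b = 0.4 → b = 1.25561, a = 2.37668.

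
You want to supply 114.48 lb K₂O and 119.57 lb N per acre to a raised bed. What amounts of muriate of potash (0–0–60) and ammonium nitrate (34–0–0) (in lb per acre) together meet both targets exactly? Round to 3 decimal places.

190.800 lb muriate of potash, 351.676 lb ammonium nitrate

Let a = lb of muriate of potash, b = lb of ammonium nitrate (per acre).
K₂O: 0.6·a + 0·b = 114.48
N: 0·a + 0.34·b = 119.57
Solving simultaneously: a = 190.8, b = 351.67647.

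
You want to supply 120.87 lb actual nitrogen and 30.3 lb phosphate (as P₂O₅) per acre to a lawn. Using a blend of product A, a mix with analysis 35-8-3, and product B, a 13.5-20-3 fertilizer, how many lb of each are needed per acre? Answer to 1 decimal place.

With a, b = lb per acre of product A and product B:
N: 0.35·a + 0.135·b = 120.87
P₂O₅: 0.08·a + 0.2·b = 30.3
Eliminate b: (row1) − 0.135/0.2·(row2) → 0.296·a = 100.418, so a = 339.248.
Then b = (30.3 − 0.08·339.248) / 0.2 = 15.8007.

339.2 lb product A, 15.8 lb product B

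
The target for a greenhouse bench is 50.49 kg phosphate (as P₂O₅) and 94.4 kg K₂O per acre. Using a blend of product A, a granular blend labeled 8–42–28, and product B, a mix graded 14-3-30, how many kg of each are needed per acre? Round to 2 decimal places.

104.72 kg product A, 216.93 kg product B

With a, b = kg per acre of product A and product B:
P₂O₅: 0.42·a + 0.03·b = 50.49
K₂O: 0.28·a + 0.3·b = 94.4
Solving simultaneously: a = 104.719, b = 216.929.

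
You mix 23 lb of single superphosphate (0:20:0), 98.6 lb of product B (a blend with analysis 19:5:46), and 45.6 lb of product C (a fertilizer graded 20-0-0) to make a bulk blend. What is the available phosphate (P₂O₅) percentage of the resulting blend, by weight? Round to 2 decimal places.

Total mass = 23 + 98.6 + 45.6 = 167.2 lb.
P₂O₅ mass = 20%×23 + 5%×98.6 + 0%×45.6 = 9.53 lb.
% P₂O₅ = 9.53 / 167.2 = 5.69976%.

5.70% P₂O₅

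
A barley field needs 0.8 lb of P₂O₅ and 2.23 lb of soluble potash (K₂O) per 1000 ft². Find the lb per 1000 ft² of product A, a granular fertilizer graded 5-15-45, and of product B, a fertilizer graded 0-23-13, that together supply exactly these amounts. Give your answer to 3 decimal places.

Let a = lb of product A, b = lb of product B (per 1000 ft²).
P₂O₅: 0.15·a + 0.23·b = 0.8
K₂O: 0.45·a + 0.13·b = 2.23
Eliminate b: (row1) − 0.23/0.13·(row2) → -0.646154·a = -3.14538, so a = 4.86786.
Then b = (2.23 − 0.45·4.86786) / 0.13 = 0.303571.

4.868 lb product A, 0.304 lb product B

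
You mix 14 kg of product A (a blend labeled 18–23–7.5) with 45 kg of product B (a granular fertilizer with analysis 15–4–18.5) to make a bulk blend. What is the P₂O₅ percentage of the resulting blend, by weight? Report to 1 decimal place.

8.5% P₂O₅

Total mass = 14 + 45 = 59 kg.
P₂O₅ mass = 23%×14 + 4%×45 = 5.02 kg.
% P₂O₅ = 5.02 / 59 = 8.50847%.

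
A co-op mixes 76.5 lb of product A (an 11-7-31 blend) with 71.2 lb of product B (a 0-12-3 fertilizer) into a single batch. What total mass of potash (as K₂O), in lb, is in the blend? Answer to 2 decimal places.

K₂O mass = 31%×76.5 + 3%×71.2 = 25.851 lb.

25.85 lb K₂O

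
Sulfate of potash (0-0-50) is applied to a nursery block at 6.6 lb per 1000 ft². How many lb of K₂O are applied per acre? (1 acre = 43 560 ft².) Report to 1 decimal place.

143.7 lb K₂O per acre

K₂O per 1000 ft² = 6.6 × 50% = 3.3 lb.
Convert to per acre: 3.3 × 43.56 = 143.748 lb.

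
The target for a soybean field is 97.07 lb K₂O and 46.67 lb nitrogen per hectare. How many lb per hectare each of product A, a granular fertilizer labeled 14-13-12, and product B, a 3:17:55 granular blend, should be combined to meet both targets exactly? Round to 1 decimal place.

Per-hectare balance (a = product A, b = product B):
K₂O: 0.12·a + 0.55·b = 97.07
N: 0.14·a + 0.03·b = 46.67
From row1: a = (97.07 − 0.55·b) / 0.12.
Into row2: 0.14·(97.07 − 0.55·b)/0.12 + 0.03·b = 46.67 → b = 108.847, a = 310.033.

310.0 lb product A, 108.8 lb product B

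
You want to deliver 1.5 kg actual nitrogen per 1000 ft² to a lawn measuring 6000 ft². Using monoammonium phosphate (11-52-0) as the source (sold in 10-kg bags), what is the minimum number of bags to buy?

9 bags

Product per 1000 ft² = 1.5 / 11% = 13.6364 kg.
Total product = 13.6364 × 6000 / 1000 = 81.8182 kg.
Bags = ⌈81.8182 / 10⌉ = 9.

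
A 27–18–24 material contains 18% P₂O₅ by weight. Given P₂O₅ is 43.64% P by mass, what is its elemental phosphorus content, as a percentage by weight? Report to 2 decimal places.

7.86% P

%P = 18 × 0.4364 = 7.8552%.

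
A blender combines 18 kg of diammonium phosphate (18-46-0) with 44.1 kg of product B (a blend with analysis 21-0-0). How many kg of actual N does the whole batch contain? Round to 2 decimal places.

N mass = 18%×18 + 21%×44.1 = 12.501 kg.

12.50 kg N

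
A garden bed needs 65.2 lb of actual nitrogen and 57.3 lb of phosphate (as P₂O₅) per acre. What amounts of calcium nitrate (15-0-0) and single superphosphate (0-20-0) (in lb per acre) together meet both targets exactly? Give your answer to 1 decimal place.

Let a = lb of calcium nitrate, b = lb of single superphosphate (per acre).
N: 0.15·a + 0·b = 65.2
P₂O₅: 0·a + 0.2·b = 57.3
Solving simultaneously: a = 434.667, b = 286.5.

434.7 lb calcium nitrate, 286.5 lb single superphosphate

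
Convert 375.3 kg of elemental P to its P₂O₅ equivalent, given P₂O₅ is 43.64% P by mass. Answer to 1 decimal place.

860.0 kg P₂O₅

P₂O₅ = 375.3 / 0.4364 = 859.991 kg.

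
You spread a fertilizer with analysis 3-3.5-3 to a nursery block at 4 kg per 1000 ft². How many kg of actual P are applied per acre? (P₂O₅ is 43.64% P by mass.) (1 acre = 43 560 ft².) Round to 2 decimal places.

2.66 kg P per acre

P₂O₅ per 1000 ft² = 4 × 3.5% = 0.14 kg.
Elemental P = 0.14 × 0.4364 = 0.061096 kg per 1000 ft².
Convert to per acre: 0.061096 × 43.56 = 2.66134 kg.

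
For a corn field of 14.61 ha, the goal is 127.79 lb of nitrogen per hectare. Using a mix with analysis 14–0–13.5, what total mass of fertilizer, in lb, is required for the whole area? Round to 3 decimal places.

Product per hectare = 127.79 / 14% = 912.786 lb.
Total product = 912.786 × 14.61 = 13335.7993 lb.

13335.799 lb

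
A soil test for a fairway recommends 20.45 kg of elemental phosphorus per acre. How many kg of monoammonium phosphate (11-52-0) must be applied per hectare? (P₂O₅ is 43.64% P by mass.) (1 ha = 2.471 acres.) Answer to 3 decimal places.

222.678 kg of product per hectare

As P₂O₅: 20.45 / 0.4364 = 46.8607 kg per acre.
Product per acre = 46.8607 / 52% = 90.1167 kg.
Convert to per hectare: 90.1167 × 2.471 = 222.6783 kg.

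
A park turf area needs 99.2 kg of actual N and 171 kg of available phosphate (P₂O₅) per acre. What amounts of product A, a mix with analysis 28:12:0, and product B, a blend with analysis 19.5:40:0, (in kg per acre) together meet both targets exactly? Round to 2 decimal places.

Per-acre balance (a = product A, b = product B):
N: 0.28·a + 0.195·b = 99.2
P₂O₅: 0.12·a + 0.4·b = 171
Solving simultaneously: a = 71.5011, b = 406.0497.

71.50 kg product A, 406.05 kg product B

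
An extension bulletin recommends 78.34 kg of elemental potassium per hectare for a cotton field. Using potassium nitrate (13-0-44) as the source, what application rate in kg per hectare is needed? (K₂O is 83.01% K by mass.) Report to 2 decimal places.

As K₂O: 78.34 / 0.8301 = 94.3742 kg per hectare.
Product per hectare = 94.3742 / 44% = 214.487 kg.

214.49 kg of product per hectare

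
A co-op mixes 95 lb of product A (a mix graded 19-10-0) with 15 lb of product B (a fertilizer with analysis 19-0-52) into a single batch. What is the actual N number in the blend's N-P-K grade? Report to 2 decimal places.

Total mass = 95 + 15 = 110 lb.
N mass = 19%×95 + 19%×15 = 20.9 lb.
% N = 20.9 / 110 = 19%.

19.00% N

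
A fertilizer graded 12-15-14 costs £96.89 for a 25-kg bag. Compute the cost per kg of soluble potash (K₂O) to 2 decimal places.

£27.68 per kg K₂O

K₂O in bag = 25 × 14% = 3.5 kg.
Cost per kg K₂O = £96.89 / 3.5 = £27.6829.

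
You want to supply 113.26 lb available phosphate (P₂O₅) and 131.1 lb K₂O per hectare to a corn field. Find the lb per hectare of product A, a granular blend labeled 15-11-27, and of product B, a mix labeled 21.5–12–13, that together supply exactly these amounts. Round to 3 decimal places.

55.702 lb product A, 892.773 lb product B

With a, b = lb per hectare of product A and product B:
P₂O₅: 0.11·a + 0.12·b = 113.26
K₂O: 0.27·a + 0.13·b = 131.1
Eliminate a: (row1) − 0.11/0.27·(row2) → 0.067037·b = 59.8489, so b = 892.77348.
Back-substitute: a = (113.26 − 0.12·892.77348) / 0.11 = 55.7017.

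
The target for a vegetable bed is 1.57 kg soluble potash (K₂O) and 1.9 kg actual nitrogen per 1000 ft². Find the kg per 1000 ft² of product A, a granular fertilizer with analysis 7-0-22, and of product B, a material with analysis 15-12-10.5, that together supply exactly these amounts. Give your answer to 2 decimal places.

With a, b = kg per 1000 ft² of product A and product B:
K₂O: 0.22·a + 0.105·b = 1.57
N: 0.07·a + 0.15·b = 1.9
Eliminate b: (row1) − 0.105/0.15·(row2) → 0.171·a = 0.24, so a = 1.40351.
Then b = (1.9 − 0.07·1.40351) / 0.15 = 12.0117.

1.40 kg product A, 12.01 kg product B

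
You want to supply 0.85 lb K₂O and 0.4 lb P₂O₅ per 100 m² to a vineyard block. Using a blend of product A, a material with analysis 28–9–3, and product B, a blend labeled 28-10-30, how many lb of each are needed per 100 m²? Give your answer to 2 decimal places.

1.46 lb product A, 2.69 lb product B

With a, b = lb per 100 m² of product A and product B:
K₂O: 0.03·a + 0.3·b = 0.85
P₂O₅: 0.09·a + 0.1·b = 0.4
From row1: a = (0.85 − 0.3·b) / 0.03.
Into row2: 0.09·(0.85 − 0.3·b)/0.03 + 0.1·b = 0.4 → b = 2.6875, a = 1.45833.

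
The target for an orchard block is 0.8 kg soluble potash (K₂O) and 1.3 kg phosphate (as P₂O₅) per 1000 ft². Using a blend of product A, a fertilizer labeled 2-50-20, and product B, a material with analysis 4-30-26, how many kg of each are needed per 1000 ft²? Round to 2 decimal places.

1.40 kg product A, 2.00 kg product B

Per-1000 ft² balance (a = product A, b = product B):
K₂O: 0.2·a + 0.26·b = 0.8
P₂O₅: 0.5·a + 0.3·b = 1.3
Solving simultaneously: a = 1.4, b = 2.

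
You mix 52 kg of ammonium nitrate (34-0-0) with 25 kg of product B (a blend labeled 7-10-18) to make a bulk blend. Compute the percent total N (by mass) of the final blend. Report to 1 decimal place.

25.2% N

Total mass = 52 + 25 = 77 kg.
N mass = 34%×52 + 7%×25 = 19.43 kg.
% N = 19.43 / 77 = 25.2338%.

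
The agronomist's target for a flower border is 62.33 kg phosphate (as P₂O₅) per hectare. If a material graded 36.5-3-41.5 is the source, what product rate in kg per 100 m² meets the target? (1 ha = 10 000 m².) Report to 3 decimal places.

Product per hectare = 62.33 / 3% = 2077.67 kg.
Convert to per 100 m²: 2077.67 × 0.01 = 20.7767 kg.

20.777 kg of product per hundred sq m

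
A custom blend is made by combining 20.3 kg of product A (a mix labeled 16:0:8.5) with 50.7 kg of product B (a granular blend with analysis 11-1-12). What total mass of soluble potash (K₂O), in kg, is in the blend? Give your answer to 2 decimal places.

K₂O mass = 8.5%×20.3 + 12%×50.7 = 7.8095 kg.

7.81 kg K₂O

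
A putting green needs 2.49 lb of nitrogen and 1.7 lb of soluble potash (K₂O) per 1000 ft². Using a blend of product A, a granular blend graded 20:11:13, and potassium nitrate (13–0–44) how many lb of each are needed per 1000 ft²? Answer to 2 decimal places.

Per-1000 ft² balance (a = product A, b = potassium nitrate):
N: 0.2·a + 0.13·b = 2.49
K₂O: 0.13·a + 0.44·b = 1.7
From row1: a = (2.49 − 0.13·b) / 0.2.
Into row2: 0.13·(2.49 − 0.13·b)/0.2 + 0.44·b = 1.7 → b = 0.229255, a = 12.301.

12.30 lb product A, 0.23 lb potassium nitrate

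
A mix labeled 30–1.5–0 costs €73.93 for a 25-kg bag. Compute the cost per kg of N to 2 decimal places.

N in bag = 25 × 30% = 7.5 kg.
Cost per kg N = €73.93 / 7.5 = €9.8573.

€9.86 per kg N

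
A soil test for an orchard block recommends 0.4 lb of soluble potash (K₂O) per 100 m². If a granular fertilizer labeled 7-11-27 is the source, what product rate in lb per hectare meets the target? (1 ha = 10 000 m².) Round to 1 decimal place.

148.1 lb of product per hectare

Product per 100 m² = 0.4 / 27% = 1.48148 lb.
Convert to per hectare: 1.48148 × 100 = 148.148 lb.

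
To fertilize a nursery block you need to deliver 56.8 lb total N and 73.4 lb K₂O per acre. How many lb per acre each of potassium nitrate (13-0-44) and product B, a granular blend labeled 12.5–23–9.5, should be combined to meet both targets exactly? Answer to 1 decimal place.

88.6 lb potassium nitrate, 362.3 lb product B

Let a = lb of potassium nitrate, b = lb of product B (per acre).
N: 0.13·a + 0.125·b = 56.8
K₂O: 0.44·a + 0.095·b = 73.4
Eliminate a: (row1) − 0.13/0.44·(row2) → 0.0969318·b = 35.1136, so b = 362.251.
Back-substitute: a = (56.8 − 0.125·362.251) / 0.13 = 88.6049.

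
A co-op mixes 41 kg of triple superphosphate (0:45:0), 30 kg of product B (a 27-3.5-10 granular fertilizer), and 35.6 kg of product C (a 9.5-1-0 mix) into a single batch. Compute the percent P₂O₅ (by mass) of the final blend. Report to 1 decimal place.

18.6% P₂O₅

Total mass = 41 + 30 + 35.6 = 106.6 kg.
P₂O₅ mass = 45%×41 + 3.5%×30 + 1%×35.6 = 19.856 kg.
% P₂O₅ = 19.856 / 106.6 = 18.6266%.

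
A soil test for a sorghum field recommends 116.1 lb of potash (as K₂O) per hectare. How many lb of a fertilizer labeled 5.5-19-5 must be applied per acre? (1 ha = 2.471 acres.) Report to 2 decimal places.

Product per hectare = 116.1 / 5% = 2322 lb.
Convert to per acre: 2322 × 0.404694 = 939.701 lb.

939.70 lb of product per acre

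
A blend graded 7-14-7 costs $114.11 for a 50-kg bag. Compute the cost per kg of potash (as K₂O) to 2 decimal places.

K₂O in bag = 50 × 7% = 3.5 kg.
Cost per kg K₂O = $114.11 / 3.5 = $32.6029.

$32.60 per kg K₂O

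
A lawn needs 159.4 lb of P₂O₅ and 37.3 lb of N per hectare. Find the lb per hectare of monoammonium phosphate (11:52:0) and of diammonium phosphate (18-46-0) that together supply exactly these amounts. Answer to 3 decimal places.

With a, b = lb per hectare of monoammonium phosphate and diammonium phosphate:
P₂O₅: 0.52·a + 0.46·b = 159.4
N: 0.11·a + 0.18·b = 37.3
Eliminate a: (row1) − 0.52/0.11·(row2) → -0.390909·b = -16.9273, so b = 43.3023.
Back-substitute: a = (159.4 − 0.46·43.3023) / 0.52 = 268.2326.

268.233 lb monoammonium phosphate, 43.302 lb diammonium phosphate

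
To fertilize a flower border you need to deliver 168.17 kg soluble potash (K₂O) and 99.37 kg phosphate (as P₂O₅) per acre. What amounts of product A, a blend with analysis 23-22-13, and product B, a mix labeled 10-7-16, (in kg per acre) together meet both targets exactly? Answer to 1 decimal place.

158.1 kg product A, 922.6 kg product B

With a, b = kg per acre of product A and product B:
K₂O: 0.13·a + 0.16·b = 168.17
P₂O₅: 0.22·a + 0.07·b = 99.37
Eliminate b: (row1) − 0.16/0.07·(row2) → -0.372857·a = -58.9614, so a = 158.134.
Then b = (99.37 − 0.22·158.134) / 0.07 = 922.579.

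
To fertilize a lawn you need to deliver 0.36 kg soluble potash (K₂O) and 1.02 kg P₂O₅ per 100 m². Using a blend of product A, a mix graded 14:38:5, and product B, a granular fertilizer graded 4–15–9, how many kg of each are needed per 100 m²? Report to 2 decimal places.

1.42 kg product A, 3.21 kg product B

Per-100 m² balance (a = product A, b = product B):
K₂O: 0.05·a + 0.09·b = 0.36
P₂O₅: 0.38·a + 0.15·b = 1.02
Solving simultaneously: a = 1.41573, b = 3.21348.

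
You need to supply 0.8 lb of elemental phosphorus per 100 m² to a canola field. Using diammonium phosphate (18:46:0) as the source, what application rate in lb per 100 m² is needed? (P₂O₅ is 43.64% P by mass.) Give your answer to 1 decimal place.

4.0 lb of product per hundred sq m

As P₂O₅: 0.8 / 0.4364 = 1.83318 lb per 100 m².
Product per 100 m² = 1.83318 / 46% = 3.98518 lb.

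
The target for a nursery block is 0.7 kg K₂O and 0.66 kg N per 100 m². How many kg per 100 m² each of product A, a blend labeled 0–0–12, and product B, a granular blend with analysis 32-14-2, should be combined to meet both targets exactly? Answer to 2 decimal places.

Per-100 m² balance (a = product A, b = product B):
K₂O: 0.12·a + 0.02·b = 0.7
N: 0·a + 0.32·b = 0.66
Solving simultaneously: a = 5.48958, b = 2.0625.

5.49 kg product A, 2.06 kg product B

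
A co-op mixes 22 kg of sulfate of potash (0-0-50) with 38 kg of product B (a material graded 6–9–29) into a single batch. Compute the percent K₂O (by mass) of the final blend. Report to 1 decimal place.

Total mass = 22 + 38 = 60 kg.
K₂O mass = 50%×22 + 29%×38 = 22.02 kg.
% K₂O = 22.02 / 60 = 36.7%.

36.7% K₂O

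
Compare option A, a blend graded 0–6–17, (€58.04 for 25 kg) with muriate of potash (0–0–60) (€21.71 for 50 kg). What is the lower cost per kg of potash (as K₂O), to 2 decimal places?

€0.72 per kg K₂O (muriate of potash)

option A: K₂O per bag = 25 × 17% = 4.25 kg; cost = 58.04 / 4.25 = €13.6565/kg K₂O.
muriate of potash: K₂O per bag = 50 × 60% = 30 kg; cost = 21.71 / 30 = €0.7237/kg K₂O.
muriate of potash is cheaper.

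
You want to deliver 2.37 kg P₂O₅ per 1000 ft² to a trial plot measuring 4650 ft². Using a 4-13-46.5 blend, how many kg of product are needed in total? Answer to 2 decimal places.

84.77 kg

Product per 1000 ft² = 2.37 / 13% = 18.2308 kg.
Total product = 18.2308 × 4650 / 1000 = 84.7731 kg.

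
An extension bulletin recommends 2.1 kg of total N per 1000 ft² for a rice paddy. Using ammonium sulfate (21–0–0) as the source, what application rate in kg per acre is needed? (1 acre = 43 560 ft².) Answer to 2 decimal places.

435.60 kg of product per acre

Product per 1000 ft² = 2.1 / 21% = 10 kg.
Convert to per acre: 10 × 43.56 = 435.6 kg.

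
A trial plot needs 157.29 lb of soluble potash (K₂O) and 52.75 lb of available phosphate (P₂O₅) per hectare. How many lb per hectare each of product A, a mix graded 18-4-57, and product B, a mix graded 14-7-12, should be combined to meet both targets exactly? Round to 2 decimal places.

Per-hectare balance (a = product A, b = product B):
K₂O: 0.57·a + 0.12·b = 157.29
P₂O₅: 0.04·a + 0.07·b = 52.75
From row1: a = (157.29 − 0.12·b) / 0.57.
Into row2: 0.04·(157.29 − 0.12·b)/0.57 + 0.07·b = 52.75 → b = 677.376, a = 133.342.

133.34 lb product A, 677.38 lb product B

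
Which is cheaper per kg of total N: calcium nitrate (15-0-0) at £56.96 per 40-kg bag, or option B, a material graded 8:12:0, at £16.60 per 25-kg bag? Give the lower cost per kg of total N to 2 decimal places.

calcium nitrate: N per bag = 40 × 15% = 6 kg; cost = 56.96 / 6 = £9.4933/kg N.
option B: N per bag = 25 × 8% = 2 kg; cost = 16.60 / 2 = £8.3000/kg N.
option B is cheaper.

£8.30 per kg N (option B)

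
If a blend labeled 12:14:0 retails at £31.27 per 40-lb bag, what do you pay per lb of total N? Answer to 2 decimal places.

£6.51 per lb N

N in bag = 40 × 12% = 4.8 lb.
Cost per lb N = £31.27 / 4.8 = £6.5146.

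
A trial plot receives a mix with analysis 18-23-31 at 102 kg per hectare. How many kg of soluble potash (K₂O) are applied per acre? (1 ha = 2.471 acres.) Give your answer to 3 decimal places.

12.796 kg K₂O per acre

K₂O per hectare = 102 × 31% = 31.62 kg.
Convert to per acre: 31.62 × 0.404694 = 12.7964 kg.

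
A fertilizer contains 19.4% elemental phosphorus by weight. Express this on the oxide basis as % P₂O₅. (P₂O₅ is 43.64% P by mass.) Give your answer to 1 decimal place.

%P₂O₅ = 19.4 / 0.4364 = 44.4546%.

44.5% P₂O₅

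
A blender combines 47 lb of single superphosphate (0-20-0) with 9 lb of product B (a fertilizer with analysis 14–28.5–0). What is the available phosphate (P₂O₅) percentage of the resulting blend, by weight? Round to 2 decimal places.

Total mass = 47 + 9 = 56 lb.
P₂O₅ mass = 20%×47 + 28.5%×9 = 11.965 lb.
% P₂O₅ = 11.965 / 56 = 21.3661%.

21.37% P₂O₅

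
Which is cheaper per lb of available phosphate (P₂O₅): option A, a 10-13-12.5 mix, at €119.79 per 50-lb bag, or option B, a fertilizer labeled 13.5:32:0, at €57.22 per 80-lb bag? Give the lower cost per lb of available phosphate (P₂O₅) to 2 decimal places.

€2.24 per lb P₂O₅ (option B)

option A: P₂O₅ per bag = 50 × 13% = 6.5 lb; cost = 119.79 / 6.5 = €18.4292/lb P₂O₅.
option B: P₂O₅ per bag = 80 × 32% = 25.6 lb; cost = 57.22 / 25.6 = €2.2352/lb P₂O₅.
option B is cheaper.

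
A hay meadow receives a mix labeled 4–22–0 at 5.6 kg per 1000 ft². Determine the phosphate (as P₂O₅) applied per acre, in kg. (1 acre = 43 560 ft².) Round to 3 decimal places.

53.666 kg P₂O₅ per acre

P₂O₅ per 1000 ft² = 5.6 × 22% = 1.232 kg.
Convert to per acre: 1.232 × 43.56 = 53.6659 kg.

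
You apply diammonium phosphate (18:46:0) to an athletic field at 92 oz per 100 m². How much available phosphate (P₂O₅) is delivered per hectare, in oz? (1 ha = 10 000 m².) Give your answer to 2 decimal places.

4232.00 oz P₂O₅ per hectare

P₂O₅ per 100 m² = 92 × 46% = 42.32 oz.
Convert to per hectare: 42.32 × 100 = 4232 oz.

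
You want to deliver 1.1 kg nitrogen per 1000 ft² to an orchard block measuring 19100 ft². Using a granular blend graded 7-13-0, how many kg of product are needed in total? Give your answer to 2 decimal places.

Product per 1000 ft² = 1.1 / 7% = 15.7143 kg.
Total product = 15.7143 × 19100 / 1000 = 300.143 kg.

300.14 kg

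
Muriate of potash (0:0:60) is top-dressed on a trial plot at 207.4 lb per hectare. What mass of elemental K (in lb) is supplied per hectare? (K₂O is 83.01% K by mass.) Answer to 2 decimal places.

K₂O per hectare = 207.4 × 60% = 124.44 lb.
Elemental K = 124.44 × 0.8301 = 103.298 lb per hectare.

103.30 lb K per hectare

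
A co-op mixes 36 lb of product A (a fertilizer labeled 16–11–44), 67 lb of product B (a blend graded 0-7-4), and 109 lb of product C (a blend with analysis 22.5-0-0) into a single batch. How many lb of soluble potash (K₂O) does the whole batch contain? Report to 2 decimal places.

K₂O mass = 44%×36 + 4%×67 + 0%×109 = 18.52 lb.

18.52 lb K₂O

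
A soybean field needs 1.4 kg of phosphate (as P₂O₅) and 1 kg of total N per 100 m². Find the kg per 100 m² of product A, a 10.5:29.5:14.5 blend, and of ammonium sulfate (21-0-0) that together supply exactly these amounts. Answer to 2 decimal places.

4.75 kg product A, 2.39 kg ammonium sulfate

Let a = kg of product A, b = kg of ammonium sulfate (per 100 m²).
P₂O₅: 0.295·a + 0·b = 1.4
N: 0.105·a + 0.21·b = 1
From row1: a = (1.4 − 0·b) / 0.295.
Into row2: 0.105·(1.4 − 0·b)/0.295 + 0.21·b = 1 → b = 2.38902, a = 4.74576.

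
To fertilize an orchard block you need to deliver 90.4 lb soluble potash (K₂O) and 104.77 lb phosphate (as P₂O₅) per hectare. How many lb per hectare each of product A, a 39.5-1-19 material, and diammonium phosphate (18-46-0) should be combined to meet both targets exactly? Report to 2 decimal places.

475.79 lb product A, 217.42 lb diammonium phosphate

With a, b = lb per hectare of product A and diammonium phosphate:
K₂O: 0.19·a + 0·b = 90.4
P₂O₅: 0.01·a + 0.46·b = 104.77
From row1: a = (90.4 − 0·b) / 0.19.
Into row2: 0.01·(90.4 − 0·b)/0.19 + 0.46·b = 104.77 → b = 217.418, a = 475.789.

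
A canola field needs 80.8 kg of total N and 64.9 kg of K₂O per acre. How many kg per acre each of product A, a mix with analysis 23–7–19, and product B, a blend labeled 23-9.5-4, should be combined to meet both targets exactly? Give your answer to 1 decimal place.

339.0 kg product A, 12.3 kg product B

Per-acre balance (a = product A, b = product B):
N: 0.23·a + 0.23·b = 80.8
K₂O: 0.19·a + 0.04·b = 64.9
Eliminate a: (row1) − 0.23/0.19·(row2) → 0.181579·b = 2.23684, so b = 12.3188.
Back-substitute: a = (80.8 − 0.23·12.3188) / 0.23 = 338.986.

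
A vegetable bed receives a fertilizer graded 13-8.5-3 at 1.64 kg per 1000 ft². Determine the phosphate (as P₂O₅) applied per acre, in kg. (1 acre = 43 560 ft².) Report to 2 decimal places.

P₂O₅ per 1000 ft² = 1.64 × 8.5% = 0.1394 kg.
Convert to per acre: 0.1394 × 43.56 = 6.07226 kg.

6.07 kg P₂O₅ per acre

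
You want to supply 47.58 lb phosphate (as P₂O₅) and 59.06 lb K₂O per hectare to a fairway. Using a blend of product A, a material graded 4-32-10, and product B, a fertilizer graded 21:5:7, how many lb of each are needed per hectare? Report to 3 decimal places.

Let a = lb of product A, b = lb of product B (per hectare).
P₂O₅: 0.32·a + 0.05·b = 47.58
K₂O: 0.1·a + 0.07·b = 59.06
From row1: a = (47.58 − 0.05·b) / 0.32.
Into row2: 0.1·(47.58 − 0.05·b)/0.32 + 0.07·b = 59.06 → b = 812.7126, a = 21.7011.

21.701 lb product A, 812.713 lb product B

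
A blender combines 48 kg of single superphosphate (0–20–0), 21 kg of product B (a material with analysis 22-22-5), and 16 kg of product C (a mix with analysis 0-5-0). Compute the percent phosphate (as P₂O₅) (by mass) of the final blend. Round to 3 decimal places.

Total mass = 48 + 21 + 16 = 85 kg.
P₂O₅ mass = 20%×48 + 22%×21 + 5%×16 = 15.02 kg.
% P₂O₅ = 15.02 / 85 = 17.6706%.

17.671% P₂O₅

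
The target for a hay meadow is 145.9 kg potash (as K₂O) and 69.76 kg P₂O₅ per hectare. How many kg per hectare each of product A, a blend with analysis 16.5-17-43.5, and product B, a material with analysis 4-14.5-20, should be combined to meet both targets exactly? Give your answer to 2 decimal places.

247.76 kg product A, 190.63 kg product B

Per-hectare balance (a = product A, b = product B):
K₂O: 0.435·a + 0.2·b = 145.9
P₂O₅: 0.17·a + 0.145·b = 69.76
From row1: a = (145.9 − 0.2·b) / 0.435.
Into row2: 0.17·(145.9 − 0.2·b)/0.435 + 0.145·b = 69.76 → b = 190.631, a = 247.756.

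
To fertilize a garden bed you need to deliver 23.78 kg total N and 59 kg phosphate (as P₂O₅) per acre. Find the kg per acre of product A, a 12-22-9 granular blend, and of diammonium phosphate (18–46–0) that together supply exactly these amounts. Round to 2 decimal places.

20.44 kg product A, 118.49 kg diammonium phosphate

Per-acre balance (a = product A, b = diammonium phosphate):
N: 0.12·a + 0.18·b = 23.78
P₂O₅: 0.22·a + 0.46·b = 59
Solving simultaneously: a = 20.4359, b = 118.487.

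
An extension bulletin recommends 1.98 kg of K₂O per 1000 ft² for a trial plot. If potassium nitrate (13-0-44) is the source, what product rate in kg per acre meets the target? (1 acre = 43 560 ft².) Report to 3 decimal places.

196.020 kg of product per acre

Product per 1000 ft² = 1.98 / 44% = 4.5 kg.
Convert to per acre: 4.5 × 43.56 = 196.02 kg.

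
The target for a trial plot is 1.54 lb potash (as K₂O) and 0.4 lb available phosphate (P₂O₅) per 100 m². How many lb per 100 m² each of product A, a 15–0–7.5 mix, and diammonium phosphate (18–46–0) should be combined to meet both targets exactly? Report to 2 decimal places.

20.53 lb product A, 0.87 lb diammonium phosphate

With a, b = lb per 100 m² of product A and diammonium phosphate:
K₂O: 0.075·a + 0·b = 1.54
P₂O₅: 0·a + 0.46·b = 0.4
Solving simultaneously: a = 20.5333, b = 0.869565.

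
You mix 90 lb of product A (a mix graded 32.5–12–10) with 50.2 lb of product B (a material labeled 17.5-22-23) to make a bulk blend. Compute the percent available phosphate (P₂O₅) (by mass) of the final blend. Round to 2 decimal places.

15.58% P₂O₅

Total mass = 90 + 50.2 = 140.2 lb.
P₂O₅ mass = 12%×90 + 22%×50.2 = 21.844 lb.
% P₂O₅ = 21.844 / 140.2 = 15.5806%.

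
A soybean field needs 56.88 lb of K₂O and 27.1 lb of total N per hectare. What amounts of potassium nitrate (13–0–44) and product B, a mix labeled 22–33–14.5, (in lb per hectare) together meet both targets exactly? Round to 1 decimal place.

110.1 lb potassium nitrate, 58.1 lb product B

Per-hectare balance (a = potassium nitrate, b = product B):
K₂O: 0.44·a + 0.145·b = 56.88
N: 0.13·a + 0.22·b = 27.1
Eliminate b: (row1) − 0.145/0.22·(row2) → 0.354318·a = 39.0186, so a = 110.123.
Then b = (27.1 − 0.13·110.123) / 0.22 = 58.109.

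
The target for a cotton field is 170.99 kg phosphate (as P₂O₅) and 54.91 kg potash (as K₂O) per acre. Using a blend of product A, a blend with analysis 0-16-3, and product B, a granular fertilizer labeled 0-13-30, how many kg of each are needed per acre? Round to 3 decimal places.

1001.331 kg product A, 82.900 kg product B

With a, b = kg per acre of product A and product B:
P₂O₅: 0.16·a + 0.13·b = 170.99
K₂O: 0.03·a + 0.3·b = 54.91
Eliminate b: (row1) − 0.13/0.3·(row2) → 0.147·a = 147.196, so a = 1001.3311.
Then b = (54.91 − 0.03·1001.3311) / 0.3 = 82.9002.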